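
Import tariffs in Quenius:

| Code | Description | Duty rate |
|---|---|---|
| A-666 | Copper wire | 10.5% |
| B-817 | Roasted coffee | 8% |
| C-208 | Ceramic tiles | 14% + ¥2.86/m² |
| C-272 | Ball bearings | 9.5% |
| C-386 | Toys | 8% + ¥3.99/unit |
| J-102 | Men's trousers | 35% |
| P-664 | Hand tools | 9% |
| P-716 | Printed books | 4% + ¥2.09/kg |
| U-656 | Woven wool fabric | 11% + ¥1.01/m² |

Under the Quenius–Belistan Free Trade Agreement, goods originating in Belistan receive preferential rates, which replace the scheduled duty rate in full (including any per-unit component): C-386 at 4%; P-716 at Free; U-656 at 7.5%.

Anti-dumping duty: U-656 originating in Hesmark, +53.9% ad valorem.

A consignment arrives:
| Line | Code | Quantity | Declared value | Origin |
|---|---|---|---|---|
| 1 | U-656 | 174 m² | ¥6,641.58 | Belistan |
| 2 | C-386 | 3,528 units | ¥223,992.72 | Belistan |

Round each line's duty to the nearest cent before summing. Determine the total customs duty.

Line 1 (U-656, Belistan, 174 m², ¥6,641.58):
Base rate for U-656 is 11% + ¥1.01/m².
Origin Belistan qualifies under the Quenius–Belistan agreement and U-656 is covered: preferential rate 7.5% applies instead.
The additional-duty order on U-656 targets Hesmark, not Belistan; it does not apply.
Duty = ¥6,641.58 × 7.5% = ¥498.12.
Line 2 (C-386, Belistan, 3,528 units, ¥223,992.72):
Base rate for C-386 is 8% + ¥3.99/unit.
Origin Belistan qualifies under the Quenius–Belistan agreement and C-386 is covered: preferential rate 4% applies instead.
Duty = ¥223,992.72 × 4% = ¥8,959.71.
Total = ¥498.12 + ¥8,959.71 = ¥9,457.83.

¥9,457.83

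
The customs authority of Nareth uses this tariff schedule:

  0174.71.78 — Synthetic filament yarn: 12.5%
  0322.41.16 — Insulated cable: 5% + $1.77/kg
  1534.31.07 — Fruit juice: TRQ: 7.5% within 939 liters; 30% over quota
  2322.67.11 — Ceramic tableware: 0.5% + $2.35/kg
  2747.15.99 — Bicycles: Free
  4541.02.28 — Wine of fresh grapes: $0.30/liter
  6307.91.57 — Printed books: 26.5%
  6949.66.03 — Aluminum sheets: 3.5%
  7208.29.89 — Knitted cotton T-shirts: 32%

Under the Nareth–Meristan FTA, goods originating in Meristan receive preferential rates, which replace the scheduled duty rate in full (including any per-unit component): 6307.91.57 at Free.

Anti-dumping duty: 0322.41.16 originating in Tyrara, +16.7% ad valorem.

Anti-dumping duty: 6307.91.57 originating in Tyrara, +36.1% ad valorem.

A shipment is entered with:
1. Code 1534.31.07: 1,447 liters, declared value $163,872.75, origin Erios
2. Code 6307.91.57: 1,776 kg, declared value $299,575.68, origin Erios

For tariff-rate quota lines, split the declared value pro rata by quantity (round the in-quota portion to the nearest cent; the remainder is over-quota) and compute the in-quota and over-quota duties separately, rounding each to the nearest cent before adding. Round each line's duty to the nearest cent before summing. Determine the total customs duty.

Line 1 (1534.31.07, Erios, 1,447 liters, $163,872.75):
Code 1534.31.07 is under a tariff-rate quota (threshold 939 liters). In-quota: 939 liters at 7.5%; over-quota: 508 liters at 30%.
Pro-rata value split: in-quota = $163,872.75 × 939/1,447 = $106,341.75; over-quota = $163,872.75 − $106,341.75 = $57,531.00.
In-quota duty = $106,341.75 × 7.5% = $7,975.63. Over-quota duty = $57,531.00 × 30% = $17,259.30.
Line duty = $7,975.63 + $17,259.30 = $25,234.93.
Line 2 (6307.91.57, Erios, 1,776 kg, $299,575.68):
Base rate for 6307.91.57 is 26.5%.
6307.91.57 has an FTA preferential rate, but origin Erios is not Meristan; base rate stands.
The additional-duty order on 6307.91.57 targets Tyrara, not Erios; it does not apply.
Duty = $299,575.68 × 26.5% = $79,387.56.
Total = $25,234.93 + $79,387.56 = $104,622.49.

$104,622.49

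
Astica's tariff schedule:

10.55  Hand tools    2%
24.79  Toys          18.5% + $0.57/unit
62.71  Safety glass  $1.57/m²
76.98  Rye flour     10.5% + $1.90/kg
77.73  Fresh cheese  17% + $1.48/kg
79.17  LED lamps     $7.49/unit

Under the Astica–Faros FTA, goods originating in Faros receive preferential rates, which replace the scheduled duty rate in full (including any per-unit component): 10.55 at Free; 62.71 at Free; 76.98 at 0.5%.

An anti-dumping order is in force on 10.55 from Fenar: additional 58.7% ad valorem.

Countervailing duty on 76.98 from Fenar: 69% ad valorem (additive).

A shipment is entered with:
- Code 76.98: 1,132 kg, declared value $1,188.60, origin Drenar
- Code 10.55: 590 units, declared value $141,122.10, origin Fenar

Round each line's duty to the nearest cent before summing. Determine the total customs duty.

$87,936.71

Line 1 (76.98, Drenar, 1,132 kg, $1,188.60):
Base rate for 76.98 is 10.5% + $1.90/kg.
76.98 has an FTA preferential rate, but origin Drenar is not Faros; base rate stands.
The additional-duty order on 76.98 targets Fenar, not Drenar; it does not apply.
Duty = $1,188.60 × 10.5% + 1,132 × $1.90 = $2,275.60.
Line 2 (10.55, Fenar, 590 units, $141,122.10):
Base rate for 10.55 is 2%.
10.55 has an FTA preferential rate, but origin Fenar is not Faros; base rate stands.
Additional duty on 10.55 from Fenar: +58.7%. Applied ad valorem rate: 2% + 58.7% = 60.7%.
Duty = $141,122.10 × 60.7% = $85,661.11.
Total = $2,275.60 + $85,661.11 = $87,936.71.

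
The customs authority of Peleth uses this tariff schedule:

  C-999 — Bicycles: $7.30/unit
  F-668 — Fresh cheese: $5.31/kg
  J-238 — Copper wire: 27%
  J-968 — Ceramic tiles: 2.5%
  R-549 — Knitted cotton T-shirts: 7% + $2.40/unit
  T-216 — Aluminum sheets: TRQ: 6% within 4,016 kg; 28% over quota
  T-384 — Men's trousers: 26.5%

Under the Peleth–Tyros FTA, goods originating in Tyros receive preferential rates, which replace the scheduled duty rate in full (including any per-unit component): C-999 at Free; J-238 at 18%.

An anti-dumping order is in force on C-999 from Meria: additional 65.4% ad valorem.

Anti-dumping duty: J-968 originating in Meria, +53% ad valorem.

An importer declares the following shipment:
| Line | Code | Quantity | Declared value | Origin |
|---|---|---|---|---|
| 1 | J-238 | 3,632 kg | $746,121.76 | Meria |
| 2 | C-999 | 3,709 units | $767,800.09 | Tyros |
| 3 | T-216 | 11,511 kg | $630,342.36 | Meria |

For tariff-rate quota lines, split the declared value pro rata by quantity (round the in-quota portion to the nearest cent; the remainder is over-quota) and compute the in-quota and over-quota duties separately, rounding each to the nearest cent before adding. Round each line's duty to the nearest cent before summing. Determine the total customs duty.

Line 1 (J-238, Meria, 3,632 kg, $746,121.76):
Base rate for J-238 is 27%.
J-238 has an FTA preferential rate, but origin Meria is not Tyros; base rate stands.
Duty = $746,121.76 × 27% = $201,452.88.
Line 2 (C-999, Tyros, 3,709 units, $767,800.09):
Base rate for C-999 is $7.30/unit.
Origin Tyros qualifies under the Peleth–Tyros agreement and C-999 is covered: preferential rate Free applies instead.
The additional-duty order on C-999 targets Meria, not Tyros; it does not apply.
Duty = $767,800.09 × 0% = $0.00.
Line 3 (T-216, Meria, 11,511 kg, $630,342.36):
Code T-216 is under a tariff-rate quota (threshold 4,016 kg). In-quota: 4,016 kg at 6%; over-quota: 7,495 kg at 28%.
Pro-rata value split: in-quota = $630,342.36 × 4,016/11,511 = $219,916.16; over-quota = $630,342.36 − $219,916.16 = $410,426.20.
In-quota duty = $219,916.16 × 6% = $13,194.97. Over-quota duty = $410,426.20 × 28% = $114,919.34.
Line duty = $13,194.97 + $114,919.34 = $128,114.31.
Total = $201,452.88 + $0.00 + $128,114.31 = $329,567.19.

$329,567.19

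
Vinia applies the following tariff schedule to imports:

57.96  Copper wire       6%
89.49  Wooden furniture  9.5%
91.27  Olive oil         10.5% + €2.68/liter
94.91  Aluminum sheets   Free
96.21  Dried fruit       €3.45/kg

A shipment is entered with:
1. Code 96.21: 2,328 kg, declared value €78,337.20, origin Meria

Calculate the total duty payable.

Line 1 (96.21, Meria, 2,328 kg, €78,337.20):
Base rate for 96.21 is €3.45/kg.
Duty = 2,328 × €3.45 = €8,031.60.

€8,031.60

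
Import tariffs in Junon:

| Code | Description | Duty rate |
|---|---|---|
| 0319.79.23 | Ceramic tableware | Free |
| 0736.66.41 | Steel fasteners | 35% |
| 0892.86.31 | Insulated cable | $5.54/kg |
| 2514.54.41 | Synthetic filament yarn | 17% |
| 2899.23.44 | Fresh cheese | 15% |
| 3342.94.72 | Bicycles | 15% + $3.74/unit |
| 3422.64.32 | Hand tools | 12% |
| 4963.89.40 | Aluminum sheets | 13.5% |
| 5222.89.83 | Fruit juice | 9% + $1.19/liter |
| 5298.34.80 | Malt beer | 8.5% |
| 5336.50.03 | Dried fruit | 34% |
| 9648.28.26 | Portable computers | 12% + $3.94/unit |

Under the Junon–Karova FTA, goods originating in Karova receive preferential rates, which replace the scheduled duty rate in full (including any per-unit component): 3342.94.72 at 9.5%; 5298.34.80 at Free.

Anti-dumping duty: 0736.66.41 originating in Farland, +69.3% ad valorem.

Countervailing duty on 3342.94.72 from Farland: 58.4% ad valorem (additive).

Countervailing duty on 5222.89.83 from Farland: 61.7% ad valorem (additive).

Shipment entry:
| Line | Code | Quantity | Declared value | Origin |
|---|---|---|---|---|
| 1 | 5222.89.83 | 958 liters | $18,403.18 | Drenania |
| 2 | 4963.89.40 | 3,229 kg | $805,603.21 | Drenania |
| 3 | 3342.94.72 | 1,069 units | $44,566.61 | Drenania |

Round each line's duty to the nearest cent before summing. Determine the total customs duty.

Line 1 (5222.89.83, Drenania, 958 liters, $18,403.18):
Base rate for 5222.89.83 is 9% + $1.19/liter.
The additional-duty order on 5222.89.83 targets Farland, not Drenania; it does not apply.
Duty = $18,403.18 × 9% + 958 × $1.19 = $2,796.31.
Line 2 (4963.89.40, Drenania, 3,229 kg, $805,603.21):
Base rate for 4963.89.40 is 13.5%.
Duty = $805,603.21 × 13.5% = $108,756.43.
Line 3 (3342.94.72, Drenania, 1,069 units, $44,566.61):
Base rate for 3342.94.72 is 15% + $3.74/unit.
3342.94.72 has an FTA preferential rate, but origin Drenania is not Karova; base rate stands.
The additional-duty order on 3342.94.72 targets Farland, not Drenania; it does not apply.
Duty = $44,566.61 × 15% + 1,069 × $3.74 = $10,683.05.
Total = $2,796.31 + $108,756.43 + $10,683.05 = $122,235.79.

$122,235.79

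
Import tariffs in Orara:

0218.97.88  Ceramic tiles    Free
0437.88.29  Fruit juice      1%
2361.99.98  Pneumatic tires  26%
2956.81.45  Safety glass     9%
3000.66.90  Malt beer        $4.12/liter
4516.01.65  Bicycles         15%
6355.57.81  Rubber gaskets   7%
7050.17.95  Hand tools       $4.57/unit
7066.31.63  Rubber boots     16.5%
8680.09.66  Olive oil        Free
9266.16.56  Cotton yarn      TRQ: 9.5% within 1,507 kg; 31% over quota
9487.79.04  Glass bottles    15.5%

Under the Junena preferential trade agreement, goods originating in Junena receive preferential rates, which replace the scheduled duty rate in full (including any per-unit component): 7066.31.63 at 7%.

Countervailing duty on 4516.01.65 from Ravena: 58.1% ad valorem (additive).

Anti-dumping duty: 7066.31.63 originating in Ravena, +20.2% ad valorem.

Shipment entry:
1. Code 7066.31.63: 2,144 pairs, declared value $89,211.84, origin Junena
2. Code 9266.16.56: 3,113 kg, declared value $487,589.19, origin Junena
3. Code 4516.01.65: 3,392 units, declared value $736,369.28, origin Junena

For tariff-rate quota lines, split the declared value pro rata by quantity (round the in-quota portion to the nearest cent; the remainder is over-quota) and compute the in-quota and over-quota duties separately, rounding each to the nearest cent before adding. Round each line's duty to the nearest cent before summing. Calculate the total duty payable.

$217,103.96

Line 1 (7066.31.63, Junena, 2,144 pairs, $89,211.84):
Base rate for 7066.31.63 is 16.5%.
Origin Junena qualifies under the Orara–Junena agreement and 7066.31.63 is covered: preferential rate 7% applies instead.
The additional-duty order on 7066.31.63 targets Ravena, not Junena; it does not apply.
Duty = $89,211.84 × 7% = $6,244.83.
Line 2 (9266.16.56, Junena, 3,113 kg, $487,589.19):
Code 9266.16.56 is under a tariff-rate quota (threshold 1,507 kg). In-quota: 1,507 kg at 9.5%; over-quota: 1,606 kg at 31%.
Pro-rata value split: in-quota = $487,589.19 × 1,507/3,113 = $236,041.41; over-quota = $487,589.19 − $236,041.41 = $251,547.78.
In-quota duty = $236,041.41 × 9.5% = $22,423.93. Over-quota duty = $251,547.78 × 31% = $77,979.81.
Line duty = $22,423.93 + $77,979.81 = $100,403.74.
Line 3 (4516.01.65, Junena, 3,392 units, $736,369.28):
Base rate for 4516.01.65 is 15%.
Origin Junena is the FTA partner but 4516.01.65 is not on the preference list; base rate stands.
The additional-duty order on 4516.01.65 targets Ravena, not Junena; it does not apply.
Duty = $736,369.28 × 15% = $110,455.39.
Total = $6,244.83 + $100,403.74 + $110,455.39 = $217,103.96.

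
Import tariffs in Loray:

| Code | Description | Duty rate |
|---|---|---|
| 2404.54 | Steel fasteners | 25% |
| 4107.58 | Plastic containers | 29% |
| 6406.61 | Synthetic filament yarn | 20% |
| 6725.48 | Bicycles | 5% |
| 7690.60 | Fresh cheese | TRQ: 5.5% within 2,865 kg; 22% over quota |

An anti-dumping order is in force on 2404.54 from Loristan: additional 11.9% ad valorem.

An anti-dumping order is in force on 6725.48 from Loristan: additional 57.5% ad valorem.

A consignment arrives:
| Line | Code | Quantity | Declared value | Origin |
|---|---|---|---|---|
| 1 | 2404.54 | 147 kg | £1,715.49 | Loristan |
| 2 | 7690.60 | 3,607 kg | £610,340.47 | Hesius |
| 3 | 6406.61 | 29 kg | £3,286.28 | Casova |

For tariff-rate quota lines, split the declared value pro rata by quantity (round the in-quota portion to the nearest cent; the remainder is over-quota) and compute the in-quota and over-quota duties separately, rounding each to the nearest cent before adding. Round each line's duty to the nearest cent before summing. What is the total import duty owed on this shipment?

£55,575.39

Line 1 (2404.54, Loristan, 147 kg, £1,715.49):
Base rate for 2404.54 is 25%.
Additional duty on 2404.54 from Loristan: +11.9%. Applied ad valorem rate: 25% + 11.9% = 36.9%.
Duty = £1,715.49 × 36.9% = £633.02.
Line 2 (7690.60, Hesius, 3,607 kg, £610,340.47):
Code 7690.60 is under a tariff-rate quota (threshold 2,865 kg). In-quota: 2,865 kg at 5.5%; over-quota: 742 kg at 22%.
Pro-rata value split: in-quota = £610,340.47 × 2,865/3,607 = £484,786.65; over-quota = £610,340.47 − £484,786.65 = £125,553.82.
In-quota duty = £484,786.65 × 5.5% = £26,663.27. Over-quota duty = £125,553.82 × 22% = £27,621.84.
Line duty = £26,663.27 + £27,621.84 = £54,285.11.
Line 3 (6406.61, Casova, 29 kg, £3,286.28):
Base rate for 6406.61 is 20%.
Duty = £3,286.28 × 20% = £657.26.
Total = £633.02 + £54,285.11 + £657.26 = £55,575.39.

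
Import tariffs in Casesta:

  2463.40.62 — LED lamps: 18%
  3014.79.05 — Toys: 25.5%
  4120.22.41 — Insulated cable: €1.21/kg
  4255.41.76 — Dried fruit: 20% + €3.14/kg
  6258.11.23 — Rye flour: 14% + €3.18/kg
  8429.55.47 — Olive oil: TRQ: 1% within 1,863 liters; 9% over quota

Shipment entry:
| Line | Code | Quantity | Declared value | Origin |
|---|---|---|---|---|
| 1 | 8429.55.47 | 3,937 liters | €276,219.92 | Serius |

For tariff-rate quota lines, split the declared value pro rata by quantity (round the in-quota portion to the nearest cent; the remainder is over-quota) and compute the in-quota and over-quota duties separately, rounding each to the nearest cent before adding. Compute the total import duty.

€14,403.15

Line 1 (8429.55.47, Serius, 3,937 liters, €276,219.92):
Code 8429.55.47 is under a tariff-rate quota (threshold 1,863 liters). In-quota: 1,863 liters at 1%; over-quota: 2,074 liters at 9%.
Pro-rata value split: in-quota = €276,219.92 × 1,863/3,937 = €130,708.08; over-quota = €276,219.92 − €130,708.08 = €145,511.84.
In-quota duty = €130,708.08 × 1% = €1,307.08. Over-quota duty = €145,511.84 × 9% = €13,096.07.
Line duty = €1,307.08 + €13,096.07 = €14,403.15.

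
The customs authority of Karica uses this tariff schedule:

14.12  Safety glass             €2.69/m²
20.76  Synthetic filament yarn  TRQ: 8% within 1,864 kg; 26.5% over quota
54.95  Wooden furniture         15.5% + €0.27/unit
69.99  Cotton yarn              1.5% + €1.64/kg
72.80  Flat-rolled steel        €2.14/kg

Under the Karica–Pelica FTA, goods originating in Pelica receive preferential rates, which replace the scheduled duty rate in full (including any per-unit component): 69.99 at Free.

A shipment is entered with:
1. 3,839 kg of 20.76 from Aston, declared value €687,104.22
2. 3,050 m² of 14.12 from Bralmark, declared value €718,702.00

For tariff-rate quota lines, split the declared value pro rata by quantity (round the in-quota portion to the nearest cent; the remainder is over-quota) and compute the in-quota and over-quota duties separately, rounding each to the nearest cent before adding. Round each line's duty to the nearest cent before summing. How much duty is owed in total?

€128,567.66

Line 1 (20.76, Aston, 3,839 kg, €687,104.22):
Code 20.76 is under a tariff-rate quota (threshold 1,864 kg). In-quota: 1,864 kg at 8%; over-quota: 1,975 kg at 26.5%.
Pro-rata value split: in-quota = €687,104.22 × 1,864/3,839 = €333,618.72; over-quota = €687,104.22 − €333,618.72 = €353,485.50.
In-quota duty = €333,618.72 × 8% = €26,689.50. Over-quota duty = €353,485.50 × 26.5% = €93,673.66.
Line duty = €26,689.50 + €93,673.66 = €120,363.16.
Line 2 (14.12, Bralmark, 3,050 m², €718,702.00):
Base rate for 14.12 is €2.69/m².
Duty = 3,050 × €2.69 = €8,204.50.
Total = €120,363.16 + €8,204.50 = €128,567.66.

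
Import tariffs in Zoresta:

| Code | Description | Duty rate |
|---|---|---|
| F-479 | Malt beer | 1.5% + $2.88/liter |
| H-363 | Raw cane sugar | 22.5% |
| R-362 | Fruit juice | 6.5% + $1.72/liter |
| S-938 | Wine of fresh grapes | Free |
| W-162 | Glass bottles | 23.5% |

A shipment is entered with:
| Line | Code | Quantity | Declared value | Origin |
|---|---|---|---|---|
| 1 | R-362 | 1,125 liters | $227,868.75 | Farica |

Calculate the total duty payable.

$16,746.47

Line 1 (R-362, Farica, 1,125 liters, $227,868.75):
Base rate for R-362 is 6.5% + $1.72/liter.
Duty = $227,868.75 × 6.5% + 1,125 × $1.72 = $16,746.47.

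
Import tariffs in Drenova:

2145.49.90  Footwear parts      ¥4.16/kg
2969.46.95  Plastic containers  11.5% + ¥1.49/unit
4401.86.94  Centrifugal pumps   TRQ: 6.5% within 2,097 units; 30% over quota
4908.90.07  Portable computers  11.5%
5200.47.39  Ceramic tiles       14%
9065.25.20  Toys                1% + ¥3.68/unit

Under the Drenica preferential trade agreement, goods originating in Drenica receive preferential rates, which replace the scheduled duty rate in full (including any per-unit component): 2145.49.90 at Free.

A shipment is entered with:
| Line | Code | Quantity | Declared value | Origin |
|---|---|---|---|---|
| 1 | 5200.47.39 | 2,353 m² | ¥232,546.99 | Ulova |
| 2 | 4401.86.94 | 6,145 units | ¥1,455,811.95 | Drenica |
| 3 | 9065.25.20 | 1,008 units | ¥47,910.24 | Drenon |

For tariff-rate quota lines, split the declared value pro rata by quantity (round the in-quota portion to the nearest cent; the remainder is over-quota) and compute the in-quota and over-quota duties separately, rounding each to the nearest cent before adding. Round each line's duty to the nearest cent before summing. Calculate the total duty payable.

¥356,740.64

Line 1 (5200.47.39, Ulova, 2,353 m², ¥232,546.99):
Base rate for 5200.47.39 is 14%.
Duty = ¥232,546.99 × 14% = ¥32,556.58.
Line 2 (4401.86.94, Drenica, 6,145 units, ¥1,455,811.95):
Code 4401.86.94 is under a tariff-rate quota (threshold 2,097 units). In-quota: 2,097 units at 6.5%; over-quota: 4,048 units at 30%.
Pro-rata value split: in-quota = ¥1,455,811.95 × 2,097/6,145 = ¥496,800.27; over-quota = ¥1,455,811.95 − ¥496,800.27 = ¥959,011.68.
In-quota duty = ¥496,800.27 × 6.5% = ¥32,292.02. Over-quota duty = ¥959,011.68 × 30% = ¥287,703.50.
Line duty = ¥32,292.02 + ¥287,703.50 = ¥319,995.52.
Line 3 (9065.25.20, Drenon, 1,008 units, ¥47,910.24):
Base rate for 9065.25.20 is 1% + ¥3.68/unit.
Duty = ¥47,910.24 × 1% + 1,008 × ¥3.68 = ¥4,188.54.
Total = ¥32,556.58 + ¥319,995.52 + ¥4,188.54 = ¥356,740.64.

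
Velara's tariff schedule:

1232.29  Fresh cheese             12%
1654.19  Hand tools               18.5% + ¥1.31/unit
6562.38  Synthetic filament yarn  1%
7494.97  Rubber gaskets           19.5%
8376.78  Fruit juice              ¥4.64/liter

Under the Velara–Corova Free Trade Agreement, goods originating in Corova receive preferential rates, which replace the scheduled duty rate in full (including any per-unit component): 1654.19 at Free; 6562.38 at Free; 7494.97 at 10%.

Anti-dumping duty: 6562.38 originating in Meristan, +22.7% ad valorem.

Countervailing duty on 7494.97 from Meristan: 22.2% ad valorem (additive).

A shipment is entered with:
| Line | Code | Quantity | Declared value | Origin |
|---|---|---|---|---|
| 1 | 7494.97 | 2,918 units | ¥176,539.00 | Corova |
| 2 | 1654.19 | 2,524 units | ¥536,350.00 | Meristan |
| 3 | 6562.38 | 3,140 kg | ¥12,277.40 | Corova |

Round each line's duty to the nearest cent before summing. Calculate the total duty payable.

Line 1 (7494.97, Corova, 2,918 units, ¥176,539.00):
Base rate for 7494.97 is 19.5%.
Origin Corova qualifies under the Velara–Corova agreement and 7494.97 is covered: preferential rate 10% applies instead.
The additional-duty order on 7494.97 targets Meristan, not Corova; it does not apply.
Duty = ¥176,539.00 × 10% = ¥17,653.90.
Line 2 (1654.19, Meristan, 2,524 units, ¥536,350.00):
Base rate for 1654.19 is 18.5% + ¥1.31/unit.
1654.19 has an FTA preferential rate, but origin Meristan is not Corova; base rate stands.
Duty = ¥536,350.00 × 18.5% + 2,524 × ¥1.31 = ¥102,531.19.
Line 3 (6562.38, Corova, 3,140 kg, ¥12,277.40):
Base rate for 6562.38 is 1%.
Origin Corova qualifies under the Velara–Corova agreement and 6562.38 is covered: preferential rate Free applies instead.
The additional-duty order on 6562.38 targets Meristan, not Corova; it does not apply.
Duty = ¥12,277.40 × 0% = ¥0.00.
Total = ¥17,653.90 + ¥102,531.19 + ¥0.00 = ¥120,185.09.

¥120,185.09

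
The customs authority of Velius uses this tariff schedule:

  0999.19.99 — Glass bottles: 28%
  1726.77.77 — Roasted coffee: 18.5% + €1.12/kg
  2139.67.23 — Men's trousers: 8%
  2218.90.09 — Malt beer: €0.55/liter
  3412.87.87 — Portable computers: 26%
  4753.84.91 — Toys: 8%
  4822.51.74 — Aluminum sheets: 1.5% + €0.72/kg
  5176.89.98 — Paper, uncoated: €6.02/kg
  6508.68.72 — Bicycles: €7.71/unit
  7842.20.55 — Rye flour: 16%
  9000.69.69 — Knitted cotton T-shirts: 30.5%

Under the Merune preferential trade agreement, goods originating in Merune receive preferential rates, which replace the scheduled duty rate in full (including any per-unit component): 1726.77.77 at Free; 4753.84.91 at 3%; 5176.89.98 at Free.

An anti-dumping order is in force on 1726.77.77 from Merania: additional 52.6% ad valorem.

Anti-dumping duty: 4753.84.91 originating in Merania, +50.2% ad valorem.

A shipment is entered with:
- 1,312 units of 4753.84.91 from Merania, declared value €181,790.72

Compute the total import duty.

Line 1 (4753.84.91, Merania, 1,312 units, €181,790.72):
Base rate for 4753.84.91 is 8%.
4753.84.91 has an FTA preferential rate, but origin Merania is not Merune; base rate stands.
Additional duty on 4753.84.91 from Merania: +50.2%. Applied ad valorem rate: 8% + 50.2% = 58.2%.
Duty = €181,790.72 × 58.2% = €105,802.20.

€105,802.20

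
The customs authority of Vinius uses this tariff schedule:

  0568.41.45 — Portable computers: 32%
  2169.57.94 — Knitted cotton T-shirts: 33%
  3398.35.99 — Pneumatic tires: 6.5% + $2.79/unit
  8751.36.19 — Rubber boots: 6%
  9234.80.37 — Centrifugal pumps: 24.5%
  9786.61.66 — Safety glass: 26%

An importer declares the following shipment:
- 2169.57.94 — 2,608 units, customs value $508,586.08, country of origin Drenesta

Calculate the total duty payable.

Line 1 (2169.57.94, Drenesta, 2,608 units, $508,586.08):
Base rate for 2169.57.94 is 33%.
Duty = $508,586.08 × 33% = $167,833.41.

$167,833.41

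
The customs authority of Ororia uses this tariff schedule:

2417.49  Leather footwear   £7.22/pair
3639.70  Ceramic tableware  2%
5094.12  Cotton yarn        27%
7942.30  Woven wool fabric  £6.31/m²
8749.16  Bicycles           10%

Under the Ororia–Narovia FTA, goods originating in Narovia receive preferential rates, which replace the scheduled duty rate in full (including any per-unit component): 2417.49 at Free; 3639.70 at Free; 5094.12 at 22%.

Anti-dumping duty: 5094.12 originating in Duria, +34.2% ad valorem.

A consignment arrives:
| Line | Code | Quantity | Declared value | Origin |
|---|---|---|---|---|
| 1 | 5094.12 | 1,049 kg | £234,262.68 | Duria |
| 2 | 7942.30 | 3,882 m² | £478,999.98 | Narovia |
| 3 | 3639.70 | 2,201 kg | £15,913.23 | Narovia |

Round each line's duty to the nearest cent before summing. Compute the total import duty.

£167,864.18

Line 1 (5094.12, Duria, 1,049 kg, £234,262.68):
Base rate for 5094.12 is 27%.
5094.12 has an FTA preferential rate, but origin Duria is not Narovia; base rate stands.
Additional duty on 5094.12 from Duria: +34.2%. Applied ad valorem rate: 27% + 34.2% = 61.2%.
Duty = £234,262.68 × 61.2% = £143,368.76.
Line 2 (7942.30, Narovia, 3,882 m², £478,999.98):
Base rate for 7942.30 is £6.31/m².
Origin Narovia is the FTA partner but 7942.30 is not on the preference list; base rate stands.
Duty = 3,882 × £6.31 = £24,495.42.
Line 3 (3639.70, Narovia, 2,201 kg, £15,913.23):
Base rate for 3639.70 is 2%.
Origin Narovia qualifies under the Ororia–Narovia agreement and 3639.70 is covered: preferential rate Free applies instead.
Duty = £15,913.23 × 0% = £0.00.
Total = £143,368.76 + £24,495.42 + £0.00 = £167,864.18.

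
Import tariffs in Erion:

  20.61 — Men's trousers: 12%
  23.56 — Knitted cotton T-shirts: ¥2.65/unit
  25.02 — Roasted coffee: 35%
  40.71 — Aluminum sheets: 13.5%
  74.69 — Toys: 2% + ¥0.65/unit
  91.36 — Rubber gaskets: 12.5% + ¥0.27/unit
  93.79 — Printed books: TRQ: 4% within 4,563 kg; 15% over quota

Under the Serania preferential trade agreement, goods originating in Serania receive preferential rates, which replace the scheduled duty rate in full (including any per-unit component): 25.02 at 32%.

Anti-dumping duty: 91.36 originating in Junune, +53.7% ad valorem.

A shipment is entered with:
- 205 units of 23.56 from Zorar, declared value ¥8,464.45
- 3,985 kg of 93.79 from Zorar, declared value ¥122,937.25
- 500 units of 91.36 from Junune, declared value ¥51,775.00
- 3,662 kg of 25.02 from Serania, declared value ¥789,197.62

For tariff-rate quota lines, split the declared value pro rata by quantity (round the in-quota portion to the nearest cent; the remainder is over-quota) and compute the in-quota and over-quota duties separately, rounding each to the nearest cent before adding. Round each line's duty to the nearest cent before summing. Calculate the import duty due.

¥292,414.03

Line 1 (23.56, Zorar, 205 units, ¥8,464.45):
Base rate for 23.56 is ¥2.65/unit.
Duty = 205 × ¥2.65 = ¥543.25.
Line 2 (93.79, Zorar, 3,985 kg, ¥122,937.25):
Code 93.79 is under a tariff-rate quota (threshold 4,563 kg). Quantity 3,985 kg is within the quota, so the in-quota rate 4% applies to the full value.
Duty = ¥122,937.25 × 4% = ¥4,917.49.
Line 3 (91.36, Junune, 500 units, ¥51,775.00):
Base rate for 91.36 is 12.5% + ¥0.27/unit.
Additional duty on 91.36 from Junune: +53.7%. Applied ad valorem rate: 12.5% + 53.7% = 66.2%.
Duty = ¥51,775.00 × 66.2% + 500 × ¥0.27 = ¥34,410.05.
Line 4 (25.02, Serania, 3,662 kg, ¥789,197.62):
Base rate for 25.02 is 35%.
Origin Serania qualifies under the Erion–Serania agreement and 25.02 is covered: preferential rate 32% applies instead.
Duty = ¥789,197.62 × 32% = ¥252,543.24.
Total = ¥543.25 + ¥4,917.49 + ¥34,410.05 + ¥252,543.24 = ¥292,414.03.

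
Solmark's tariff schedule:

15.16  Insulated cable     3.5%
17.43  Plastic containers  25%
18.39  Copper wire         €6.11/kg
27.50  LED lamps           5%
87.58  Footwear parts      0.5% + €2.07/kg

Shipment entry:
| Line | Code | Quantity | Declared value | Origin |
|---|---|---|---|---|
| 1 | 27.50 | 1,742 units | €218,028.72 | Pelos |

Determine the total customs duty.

€10,901.44

Line 1 (27.50, Pelos, 1,742 units, €218,028.72):
Base rate for 27.50 is 5%.
Duty = €218,028.72 × 5% = €10,901.44.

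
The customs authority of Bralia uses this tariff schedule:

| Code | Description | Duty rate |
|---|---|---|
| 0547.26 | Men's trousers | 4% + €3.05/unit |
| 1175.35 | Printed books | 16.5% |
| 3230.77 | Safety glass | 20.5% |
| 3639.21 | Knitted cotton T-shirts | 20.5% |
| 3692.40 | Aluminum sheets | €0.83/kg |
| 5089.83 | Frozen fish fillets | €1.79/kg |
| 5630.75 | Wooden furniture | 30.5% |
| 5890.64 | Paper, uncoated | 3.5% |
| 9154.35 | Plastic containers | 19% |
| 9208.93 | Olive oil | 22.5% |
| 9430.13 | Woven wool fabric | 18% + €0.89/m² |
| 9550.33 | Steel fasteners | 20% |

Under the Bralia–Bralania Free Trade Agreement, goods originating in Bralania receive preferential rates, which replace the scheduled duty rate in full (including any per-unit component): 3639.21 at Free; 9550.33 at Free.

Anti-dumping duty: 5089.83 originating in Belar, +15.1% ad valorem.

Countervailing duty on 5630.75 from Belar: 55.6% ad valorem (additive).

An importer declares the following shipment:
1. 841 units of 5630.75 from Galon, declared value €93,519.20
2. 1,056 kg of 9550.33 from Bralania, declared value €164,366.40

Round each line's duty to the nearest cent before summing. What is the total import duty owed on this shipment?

€28,523.36

Line 1 (5630.75, Galon, 841 units, €93,519.20):
Base rate for 5630.75 is 30.5%.
The additional-duty order on 5630.75 targets Belar, not Galon; it does not apply.
Duty = €93,519.20 × 30.5% = €28,523.36.
Line 2 (9550.33, Bralania, 1,056 kg, €164,366.40):
Base rate for 9550.33 is 20%.
Origin Bralania qualifies under the Bralia–Bralania agreement and 9550.33 is covered: preferential rate Free applies instead.
Duty = €164,366.40 × 0% = €0.00.
Total = €28,523.36 + €0.00 = €28,523.36.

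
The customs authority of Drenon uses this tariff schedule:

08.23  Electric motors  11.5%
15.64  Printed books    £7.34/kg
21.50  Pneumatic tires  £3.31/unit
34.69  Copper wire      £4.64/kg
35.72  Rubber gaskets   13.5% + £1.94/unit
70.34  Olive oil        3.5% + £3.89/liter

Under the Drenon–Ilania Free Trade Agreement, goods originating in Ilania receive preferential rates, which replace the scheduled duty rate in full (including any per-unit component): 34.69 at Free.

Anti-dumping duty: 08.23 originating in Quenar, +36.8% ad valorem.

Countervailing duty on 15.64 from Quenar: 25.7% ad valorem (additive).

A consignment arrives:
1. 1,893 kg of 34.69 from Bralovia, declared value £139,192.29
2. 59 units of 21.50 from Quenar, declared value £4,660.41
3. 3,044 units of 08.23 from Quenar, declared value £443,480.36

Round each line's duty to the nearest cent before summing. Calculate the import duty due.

£223,179.82

Line 1 (34.69, Bralovia, 1,893 kg, £139,192.29):
Base rate for 34.69 is £4.64/kg.
34.69 has an FTA preferential rate, but origin Bralovia is not Ilania; base rate stands.
Duty = 1,893 × £4.64 = £8,783.52.
Line 2 (21.50, Quenar, 59 units, £4,660.41):
Base rate for 21.50 is £3.31/unit.
Duty = 59 × £3.31 = £195.29.
Line 3 (08.23, Quenar, 3,044 units, £443,480.36):
Base rate for 08.23 is 11.5%.
Additional duty on 08.23 from Quenar: +36.8%. Applied ad valorem rate: 11.5% + 36.8% = 48.3%.
Duty = £443,480.36 × 48.3% = £214,201.01.
Total = £8,783.52 + £195.29 + £214,201.01 = £223,179.82.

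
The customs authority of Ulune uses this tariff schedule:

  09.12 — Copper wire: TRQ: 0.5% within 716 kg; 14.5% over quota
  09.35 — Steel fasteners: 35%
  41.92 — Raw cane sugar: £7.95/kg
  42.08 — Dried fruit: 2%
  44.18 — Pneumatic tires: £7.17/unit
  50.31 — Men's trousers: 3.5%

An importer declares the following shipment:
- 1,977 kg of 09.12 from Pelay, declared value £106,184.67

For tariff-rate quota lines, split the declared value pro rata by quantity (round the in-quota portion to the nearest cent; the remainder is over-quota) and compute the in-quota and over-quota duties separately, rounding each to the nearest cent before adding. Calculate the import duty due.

Line 1 (09.12, Pelay, 1,977 kg, £106,184.67):
Code 09.12 is under a tariff-rate quota (threshold 716 kg). In-quota: 716 kg at 0.5%; over-quota: 1,261 kg at 14.5%.
Pro-rata value split: in-quota = £106,184.67 × 716/1,977 = £38,456.36; over-quota = £106,184.67 − £38,456.36 = £67,728.31.
In-quota duty = £38,456.36 × 0.5% = £192.28. Over-quota duty = £67,728.31 × 14.5% = £9,820.60.
Line duty = £192.28 + £9,820.60 = £10,012.88.

£10,012.88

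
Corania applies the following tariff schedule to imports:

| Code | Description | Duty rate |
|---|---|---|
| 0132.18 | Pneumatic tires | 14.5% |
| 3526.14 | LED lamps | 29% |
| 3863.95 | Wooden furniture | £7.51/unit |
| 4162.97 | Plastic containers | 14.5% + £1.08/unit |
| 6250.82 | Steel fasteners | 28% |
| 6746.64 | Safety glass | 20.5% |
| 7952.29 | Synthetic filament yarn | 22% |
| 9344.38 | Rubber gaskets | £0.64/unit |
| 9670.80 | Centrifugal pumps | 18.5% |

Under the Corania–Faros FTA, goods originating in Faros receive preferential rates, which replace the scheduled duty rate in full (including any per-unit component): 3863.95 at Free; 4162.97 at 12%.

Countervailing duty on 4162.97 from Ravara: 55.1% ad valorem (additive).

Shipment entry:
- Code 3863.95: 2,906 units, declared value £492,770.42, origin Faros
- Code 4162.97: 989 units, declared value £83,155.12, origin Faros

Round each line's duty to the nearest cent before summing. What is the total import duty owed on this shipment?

Line 1 (3863.95, Faros, 2,906 units, £492,770.42):
Base rate for 3863.95 is £7.51/unit.
Origin Faros qualifies under the Corania–Faros agreement and 3863.95 is covered: preferential rate Free applies instead.
Duty = £492,770.42 × 0% = £0.00.
Line 2 (4162.97, Faros, 989 units, £83,155.12):
Base rate for 4162.97 is 14.5% + £1.08/unit.
Origin Faros qualifies under the Corania–Faros agreement and 4162.97 is covered: preferential rate 12% applies instead.
The additional-duty order on 4162.97 targets Ravara, not Faros; it does not apply.
Duty = £83,155.12 × 12% = £9,978.61.
Total = £0.00 + £9,978.61 = £9,978.61.

£9,978.61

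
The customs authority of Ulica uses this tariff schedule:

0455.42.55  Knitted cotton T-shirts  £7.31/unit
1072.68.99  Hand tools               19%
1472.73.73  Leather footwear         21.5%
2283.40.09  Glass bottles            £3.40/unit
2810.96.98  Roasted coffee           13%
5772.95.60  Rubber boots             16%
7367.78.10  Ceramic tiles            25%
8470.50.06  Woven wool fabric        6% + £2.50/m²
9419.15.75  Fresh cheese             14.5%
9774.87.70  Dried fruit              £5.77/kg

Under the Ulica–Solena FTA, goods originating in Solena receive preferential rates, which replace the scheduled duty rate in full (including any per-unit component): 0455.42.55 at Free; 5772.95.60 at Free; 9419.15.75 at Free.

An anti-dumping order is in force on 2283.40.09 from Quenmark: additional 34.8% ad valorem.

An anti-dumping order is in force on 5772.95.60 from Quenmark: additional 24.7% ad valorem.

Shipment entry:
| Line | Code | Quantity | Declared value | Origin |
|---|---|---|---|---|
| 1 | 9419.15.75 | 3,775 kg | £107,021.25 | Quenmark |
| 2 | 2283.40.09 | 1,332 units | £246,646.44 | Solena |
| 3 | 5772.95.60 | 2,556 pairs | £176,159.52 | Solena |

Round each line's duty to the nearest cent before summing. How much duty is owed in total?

£20,046.88

Line 1 (9419.15.75, Quenmark, 3,775 kg, £107,021.25):
Base rate for 9419.15.75 is 14.5%.
9419.15.75 has an FTA preferential rate, but origin Quenmark is not Solena; base rate stands.
Duty = £107,021.25 × 14.5% = £15,518.08.
Line 2 (2283.40.09, Solena, 1,332 units, £246,646.44):
Base rate for 2283.40.09 is £3.40/unit.
Origin Solena is the FTA partner but 2283.40.09 is not on the preference list; base rate stands.
The additional-duty order on 2283.40.09 targets Quenmark, not Solena; it does not apply.
Duty = 1,332 × £3.40 = £4,528.80.
Line 3 (5772.95.60, Solena, 2,556 pairs, £176,159.52):
Base rate for 5772.95.60 is 16%.
Origin Solena qualifies under the Ulica–Solena agreement and 5772.95.60 is covered: preferential rate Free applies instead.
The additional-duty order on 5772.95.60 targets Quenmark, not Solena; it does not apply.
Duty = £176,159.52 × 0% = £0.00.
Total = £15,518.08 + £4,528.80 + £0.00 = £20,046.88.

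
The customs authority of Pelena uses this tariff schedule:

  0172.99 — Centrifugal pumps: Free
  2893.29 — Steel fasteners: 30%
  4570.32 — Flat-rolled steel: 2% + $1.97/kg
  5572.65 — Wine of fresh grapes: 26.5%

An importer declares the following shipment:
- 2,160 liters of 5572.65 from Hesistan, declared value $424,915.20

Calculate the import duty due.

$112,602.53

Line 1 (5572.65, Hesistan, 2,160 liters, $424,915.20):
Base rate for 5572.65 is 26.5%.
Duty = $424,915.20 × 26.5% = $112,602.53.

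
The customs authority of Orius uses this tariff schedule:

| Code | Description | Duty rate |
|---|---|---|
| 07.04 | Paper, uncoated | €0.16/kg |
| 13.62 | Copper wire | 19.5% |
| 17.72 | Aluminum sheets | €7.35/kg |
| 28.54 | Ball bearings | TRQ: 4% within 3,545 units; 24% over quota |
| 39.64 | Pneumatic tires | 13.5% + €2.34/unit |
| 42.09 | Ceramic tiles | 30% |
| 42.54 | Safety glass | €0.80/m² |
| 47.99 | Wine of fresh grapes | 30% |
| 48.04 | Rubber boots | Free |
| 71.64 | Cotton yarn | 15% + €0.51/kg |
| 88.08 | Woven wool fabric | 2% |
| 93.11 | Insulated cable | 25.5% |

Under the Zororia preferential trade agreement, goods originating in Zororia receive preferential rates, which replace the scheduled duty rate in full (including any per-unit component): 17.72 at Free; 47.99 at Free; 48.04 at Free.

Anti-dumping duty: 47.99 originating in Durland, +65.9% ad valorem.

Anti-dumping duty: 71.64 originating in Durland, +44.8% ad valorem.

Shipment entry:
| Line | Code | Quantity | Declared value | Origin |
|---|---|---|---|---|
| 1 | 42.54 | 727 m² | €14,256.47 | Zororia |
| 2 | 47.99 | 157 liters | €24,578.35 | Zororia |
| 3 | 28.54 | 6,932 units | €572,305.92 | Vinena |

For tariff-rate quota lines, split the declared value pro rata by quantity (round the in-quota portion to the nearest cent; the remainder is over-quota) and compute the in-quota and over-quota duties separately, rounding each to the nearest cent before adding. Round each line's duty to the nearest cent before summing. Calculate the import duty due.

Line 1 (42.54, Zororia, 727 m², €14,256.47):
Base rate for 42.54 is €0.80/m².
Origin Zororia is the FTA partner but 42.54 is not on the preference list; base rate stands.
Duty = 727 × €0.80 = €581.60.
Line 2 (47.99, Zororia, 157 liters, €24,578.35):
Base rate for 47.99 is 30%.
Origin Zororia qualifies under the Orius–Zororia agreement and 47.99 is covered: preferential rate Free applies instead.
The additional-duty order on 47.99 targets Durland, not Zororia; it does not apply.
Duty = €24,578.35 × 0% = €0.00.
Line 3 (28.54, Vinena, 6,932 units, €572,305.92):
Code 28.54 is under a tariff-rate quota (threshold 3,545 units). In-quota: 3,545 units at 4%; over-quota: 3,387 units at 24%.
Pro-rata value split: in-quota = €572,305.92 × 3,545/6,932 = €292,675.20; over-quota = €572,305.92 − €292,675.20 = €279,630.72.
In-quota duty = €292,675.20 × 4% = €11,707.01. Over-quota duty = €279,630.72 × 24% = €67,111.37.
Line duty = €11,707.01 + €67,111.37 = €78,818.38.
Total = €581.60 + €0.00 + €78,818.38 = €79,399.98.

€79,399.98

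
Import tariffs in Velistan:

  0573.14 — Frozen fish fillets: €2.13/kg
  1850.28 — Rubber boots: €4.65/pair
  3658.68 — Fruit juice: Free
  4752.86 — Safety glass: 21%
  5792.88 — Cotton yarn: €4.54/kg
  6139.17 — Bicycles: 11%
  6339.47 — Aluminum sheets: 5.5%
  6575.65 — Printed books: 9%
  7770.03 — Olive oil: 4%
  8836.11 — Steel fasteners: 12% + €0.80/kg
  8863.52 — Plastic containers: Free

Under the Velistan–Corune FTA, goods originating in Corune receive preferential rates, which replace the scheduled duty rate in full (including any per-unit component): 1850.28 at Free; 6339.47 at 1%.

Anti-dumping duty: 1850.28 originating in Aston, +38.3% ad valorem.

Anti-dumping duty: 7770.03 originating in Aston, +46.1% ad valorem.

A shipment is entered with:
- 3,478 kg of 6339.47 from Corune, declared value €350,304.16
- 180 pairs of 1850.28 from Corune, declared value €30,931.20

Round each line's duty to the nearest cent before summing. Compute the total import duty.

Line 1 (6339.47, Corune, 3,478 kg, €350,304.16):
Base rate for 6339.47 is 5.5%.
Origin Corune qualifies under the Velistan–Corune agreement and 6339.47 is covered: preferential rate 1% applies instead.
Duty = €350,304.16 × 1% = €3,503.04.
Line 2 (1850.28, Corune, 180 pairs, €30,931.20):
Base rate for 1850.28 is €4.65/pair.
Origin Corune qualifies under the Velistan–Corune agreement and 1850.28 is covered: preferential rate Free applies instead.
The additional-duty order on 1850.28 targets Aston, not Corune; it does not apply.
Duty = €30,931.20 × 0% = €0.00.
Total = €3,503.04 + €0.00 = €3,503.04.

€3,503.04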